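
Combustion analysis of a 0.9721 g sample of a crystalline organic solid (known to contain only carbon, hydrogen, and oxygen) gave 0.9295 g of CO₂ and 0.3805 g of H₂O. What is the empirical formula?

mol C = 0.9295 g CO₂ ÷ 44.009 g/mol = 0.021121 mol
mol H = 2 × 0.3805 g H₂O ÷ 18.015 g/mol = 0.042243 mol
mass O = 0.9721 − (0.25368 + 0.042581) = 0.67584 g → mol O = 0.67584 ÷ 15.999 = 0.042243 mol
Divide by the smallest (0.021121 mol): C 1.000, H 2.000, O 2.000

CH2O2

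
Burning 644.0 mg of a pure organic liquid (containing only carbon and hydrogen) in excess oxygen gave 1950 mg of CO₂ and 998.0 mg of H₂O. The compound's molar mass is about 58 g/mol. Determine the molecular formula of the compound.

C4H10

mol C = 1.950 g CO₂ ÷ 44.009 g/mol = 0.044309 mol
mol H = 2 × 0.9980 g H₂O ÷ 18.015 g/mol = 0.11080 mol
Divide by the smallest (0.044309 mol): C 1.000, H 2.501
Multiplying each by 2 gives whole numbers: C 2.00, H 5.00
Empirical formula: C2H5
Empirical-formula mass = 29.06 g/mol; 58 ÷ 29.06 ≈ 2, so the molecular formula is C4H10.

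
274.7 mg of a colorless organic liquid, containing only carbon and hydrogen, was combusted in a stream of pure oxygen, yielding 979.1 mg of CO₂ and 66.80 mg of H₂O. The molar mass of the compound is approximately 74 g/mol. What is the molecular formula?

mol C = 0.9791 g CO₂ ÷ 44.009 g/mol = 0.022248 mol
mol H = 2 × 0.06680 g H₂O ÷ 18.015 g/mol = 0.0074160 mol
Divide by the smallest (0.0074160 mol): C 3.000, H 1.000
Empirical formula: C3H
Empirical-formula mass = 37.04 g/mol; 74 ÷ 37.04 ≈ 2, so the molecular formula is C6H2.

C6H2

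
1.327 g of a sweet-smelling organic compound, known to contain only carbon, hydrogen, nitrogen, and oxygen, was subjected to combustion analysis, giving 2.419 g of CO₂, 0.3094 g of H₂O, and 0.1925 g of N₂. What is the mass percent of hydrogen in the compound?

mol C = 2.419 g CO₂ ÷ 44.009 g/mol = 0.054966 mol
mol H = 2 × 0.3094 g H₂O ÷ 18.015 g/mol = 0.034349 mol
mol N = 2 × 0.1925 g N₂ ÷ 28.014 g/mol = 0.013743 mol
mass O = 1.327 − (0.66020 + 0.034624 + 0.19250) = 0.43968 g → mol O = 0.43968 ÷ 15.999 = 0.027482 mol
mass % H = 0.034624 g ÷ 1.327 g × 100%

2.61%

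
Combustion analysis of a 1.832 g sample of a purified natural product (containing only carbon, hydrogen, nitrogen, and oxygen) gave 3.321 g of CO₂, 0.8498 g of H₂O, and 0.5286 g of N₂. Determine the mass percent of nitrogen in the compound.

mol C = 3.321 g CO₂ ÷ 44.009 g/mol = 0.075462 mol
mol H = 2 × 0.8498 g H₂O ÷ 18.015 g/mol = 0.094344 mol
mol N = 2 × 0.5286 g N₂ ÷ 28.014 g/mol = 0.037738 mol
mass O = 1.832 − (0.90637 + 0.095098 + 0.52860) = 0.30193 g → mol O = 0.30193 ÷ 15.999 = 0.018872 mol
mass % N = 0.52860 g ÷ 1.832 g × 100%

28.85%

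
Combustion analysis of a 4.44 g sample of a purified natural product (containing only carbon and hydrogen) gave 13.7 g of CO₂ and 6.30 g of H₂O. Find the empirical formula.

C4H9

mol C = 13.7 g CO₂ ÷ 44.009 g/mol = 0.3113 mol
mol H = 2 × 6.30 g H₂O ÷ 18.015 g/mol = 0.6994 mol
Divide by the smallest (0.3113 mol): C 1.000, H 2.247
Multiplying each by 4 gives whole numbers: C 4.00, H 8.99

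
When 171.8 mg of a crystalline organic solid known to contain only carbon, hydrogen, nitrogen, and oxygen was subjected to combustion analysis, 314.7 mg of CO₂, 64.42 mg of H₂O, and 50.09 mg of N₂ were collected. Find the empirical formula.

mol C = 0.3147 g CO₂ ÷ 44.009 g/mol = 0.0071508 mol
mol H = 2 × 0.06442 g H₂O ÷ 18.015 g/mol = 0.0071518 mol
mol N = 2 × 0.05009 g N₂ ÷ 28.014 g/mol = 0.0035761 mol
mass O = 0.1718 − (0.085888 + 0.0072090 + 0.050090) = 0.028613 g → mol O = 0.028613 ÷ 15.999 = 0.0017884 mol
Divide by the smallest (0.0017884 mol): C 3.998, H 3.999, N 2.000, O 1.000

C4H4N2O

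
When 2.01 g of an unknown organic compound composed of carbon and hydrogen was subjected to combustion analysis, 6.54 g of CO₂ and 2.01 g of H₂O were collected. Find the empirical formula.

C2H3

mol C = 6.54 g CO₂ ÷ 44.009 g/mol = 0.1486 mol
mol H = 2 × 2.01 g H₂O ÷ 18.015 g/mol = 0.2231 mol
Divide by the smallest (0.1486 mol): C 1.000, H 1.502
Multiplying each by 2 gives whole numbers: C 2.00, H 3.00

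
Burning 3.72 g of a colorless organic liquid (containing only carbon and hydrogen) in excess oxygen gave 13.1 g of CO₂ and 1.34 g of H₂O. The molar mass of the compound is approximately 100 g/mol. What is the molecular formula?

C8H4

mol C = 13.1 g CO₂ ÷ 44.009 g/mol = 0.2977 mol
mol H = 2 × 1.34 g H₂O ÷ 18.015 g/mol = 0.1488 mol
Divide by the smallest (0.1488 mol): C 2.001, H 1.000
Empirical formula: C2H
Empirical-formula mass = 25.03 g/mol; 100 ÷ 25.03 ≈ 4, so the molecular formula is C8H4.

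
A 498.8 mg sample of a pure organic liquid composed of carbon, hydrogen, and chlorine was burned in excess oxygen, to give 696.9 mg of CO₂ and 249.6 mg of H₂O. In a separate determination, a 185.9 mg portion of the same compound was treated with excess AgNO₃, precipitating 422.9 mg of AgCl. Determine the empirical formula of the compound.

mol C = 0.6969 g CO₂ ÷ 44.009 g/mol = 0.015835 mol
mol H = 2 × 0.2496 g H₂O ÷ 18.015 g/mol = 0.027710 mol
From the AgCl data: mol Cl per gram of compound = (0.4229 ÷ 143.318) ÷ 0.1859 = 0.015873 mol/g, so in the 0.4988 g combustion sample mol Cl = 0.0079174 mol
Divide by the smallest (0.0079174 mol): C 2.000, H 3.500, Cl 1.000
Multiplying each by 2 gives whole numbers: C 4.00, H 7.00, Cl 2.00

C4H7Cl2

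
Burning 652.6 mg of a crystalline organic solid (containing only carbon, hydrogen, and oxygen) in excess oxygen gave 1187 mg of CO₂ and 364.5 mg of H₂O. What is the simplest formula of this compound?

mol C = 1.187 g CO₂ ÷ 44.009 g/mol = 0.026972 mol
mol H = 2 × 0.3645 g H₂O ÷ 18.015 g/mol = 0.040466 mol
mass O = 0.6526 − (0.32396 + 0.040790) = 0.28785 g → mol O = 0.28785 ÷ 15.999 = 0.017992 mol
Divide by the smallest (0.017992 mol): C 1.499, H 2.249, O 1.000
Multiplying each by 4 gives whole numbers: C 6.00, H 9.00, O 4.00

C6H9O4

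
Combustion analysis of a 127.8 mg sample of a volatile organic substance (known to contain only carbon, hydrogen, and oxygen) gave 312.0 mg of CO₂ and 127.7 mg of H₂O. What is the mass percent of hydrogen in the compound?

mol C = 0.3120 g CO₂ ÷ 44.009 g/mol = 0.0070895 mol
mol H = 2 × 0.1277 g H₂O ÷ 18.015 g/mol = 0.014177 mol
mass O = 0.1278 − (0.085151 + 0.014290) = 0.028358 g → mol O = 0.028358 ÷ 15.999 = 0.0017725 mol
mass % H = 0.014290 g ÷ 0.1278 g × 100%

11.18%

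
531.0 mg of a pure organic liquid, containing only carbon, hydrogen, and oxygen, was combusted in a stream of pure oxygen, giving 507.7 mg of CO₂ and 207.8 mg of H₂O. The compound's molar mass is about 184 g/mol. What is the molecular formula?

C4H8O8

mol C = 0.5077 g CO₂ ÷ 44.009 g/mol = 0.011536 mol
mol H = 2 × 0.2078 g H₂O ÷ 18.015 g/mol = 0.023070 mol
mass O = 0.5310 − (0.13856 + 0.023254) = 0.36918 g → mol O = 0.36918 ÷ 15.999 = 0.023075 mol
Divide by the smallest (0.011536 mol): C 1.000, H 2.000, O 2.000
Empirical formula: CH2O2
Empirical-formula mass = 46.02 g/mol; 184 ÷ 46.02 ≈ 4, so the molecular formula is C4H8O8.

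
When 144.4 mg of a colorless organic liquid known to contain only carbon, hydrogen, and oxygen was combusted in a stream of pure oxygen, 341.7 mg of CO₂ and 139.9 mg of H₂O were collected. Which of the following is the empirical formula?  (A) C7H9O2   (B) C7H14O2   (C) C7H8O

mol C = 0.3417 g CO₂ ÷ 44.009 g/mol = 0.0077643 mol
mol H = 2 × 0.1399 g H₂O ÷ 18.015 g/mol = 0.015532 mol
mass O = 0.1444 − (0.093257 + 0.015656) = 0.035487 g → mol O = 0.035487 ÷ 15.999 = 0.0022181 mol
Divide by the smallest (0.0022181 mol): C 3.500, H 7.002, O 1.000
Multiplying each by 2 gives whole numbers: C 7.00, H 14.00, O 2.00

(B) C7H14O2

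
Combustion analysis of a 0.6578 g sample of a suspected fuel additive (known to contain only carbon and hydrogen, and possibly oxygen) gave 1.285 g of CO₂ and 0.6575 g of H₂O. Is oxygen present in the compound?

mol C = 1.285 g CO₂ ÷ 44.009 g/mol = 0.029199 mol
mol H = 2 × 0.6575 g H₂O ÷ 18.015 g/mol = 0.072995 mol
C and H account for only 0.42428 g of the 0.6578 g sample; the remaining 0.23352 g must be oxygen.

yes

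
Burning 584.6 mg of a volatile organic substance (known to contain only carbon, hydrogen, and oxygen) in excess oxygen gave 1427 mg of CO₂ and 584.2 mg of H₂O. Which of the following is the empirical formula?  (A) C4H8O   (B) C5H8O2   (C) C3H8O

(A) C4H8O

mol C = 1.427 g CO₂ ÷ 44.009 g/mol = 0.032425 mol
mol H = 2 × 0.5842 g H₂O ÷ 18.015 g/mol = 0.064857 mol
mass O = 0.5846 − (0.38946 + 0.065376) = 0.12977 g → mol O = 0.12977 ÷ 15.999 = 0.0081108 mol
Divide by the smallest (0.0081108 mol): C 3.998, H 7.996, O 1.000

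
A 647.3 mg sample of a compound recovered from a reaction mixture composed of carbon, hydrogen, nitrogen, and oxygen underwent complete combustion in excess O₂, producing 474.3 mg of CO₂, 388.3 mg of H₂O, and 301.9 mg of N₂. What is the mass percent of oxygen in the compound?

mol C = 0.4743 g CO₂ ÷ 44.009 g/mol = 0.010777 mol
mol H = 2 × 0.3883 g H₂O ÷ 18.015 g/mol = 0.043109 mol
mol N = 2 × 0.3019 g N₂ ÷ 28.014 g/mol = 0.021554 mol
mass O = 0.6473 − (0.12945 + 0.043453 + 0.30190) = 0.17250 g → mol O = 0.17250 ÷ 15.999 = 0.010782 mol
mass % O = 0.17250 g ÷ 0.6473 g × 100%

26.65%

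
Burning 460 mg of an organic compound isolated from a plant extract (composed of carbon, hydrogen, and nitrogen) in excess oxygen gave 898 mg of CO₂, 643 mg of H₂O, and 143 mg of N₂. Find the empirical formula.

mol C = 0.898 g CO₂ ÷ 44.009 g/mol = 0.02040 mol
mol H = 2 × 0.643 g H₂O ÷ 18.015 g/mol = 0.07138 mol
mol N = 2 × 0.143 g N₂ ÷ 28.014 g/mol = 0.01021 mol
Divide by the smallest (0.01021 mol): C 1.999, H 6.992, N 1.000

C2H7N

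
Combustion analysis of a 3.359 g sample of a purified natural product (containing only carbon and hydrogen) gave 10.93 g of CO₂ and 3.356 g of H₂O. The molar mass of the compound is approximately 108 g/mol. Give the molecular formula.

C8H12

mol C = 10.93 g CO₂ ÷ 44.009 g/mol = 0.24836 mol
mol H = 2 × 3.356 g H₂O ÷ 18.015 g/mol = 0.37258 mol
Divide by the smallest (0.24836 mol): C 1.000, H 1.500
Multiplying each by 2 gives whole numbers: C 2.00, H 3.00
Empirical formula: C2H3
Empirical-formula mass = 27.05 g/mol; 108 ÷ 27.05 ≈ 4, so the molecular formula is C8H12.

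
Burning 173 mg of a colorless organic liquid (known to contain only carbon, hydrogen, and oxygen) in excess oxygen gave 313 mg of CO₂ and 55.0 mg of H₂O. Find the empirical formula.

mol C = 0.313 g CO₂ ÷ 44.009 g/mol = 0.007112 mol
mol H = 2 × 0.0550 g H₂O ÷ 18.015 g/mol = 0.006106 mol
mass O = 0.173 − (0.08542 + 0.006155) = 0.08142 g → mol O = 0.08142 ÷ 15.999 = 0.005089 mol
Divide by the smallest (0.005089 mol): C 1.398, H 1.200, O 1.000
Multiplying each by 5 gives whole numbers: C 6.99, H 6.00, O 5.00

C7H6O5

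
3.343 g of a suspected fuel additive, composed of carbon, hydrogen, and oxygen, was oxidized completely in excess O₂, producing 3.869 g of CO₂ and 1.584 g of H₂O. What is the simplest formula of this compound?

mol C = 3.869 g CO₂ ÷ 44.009 g/mol = 0.087914 mol
mol H = 2 × 1.584 g H₂O ÷ 18.015 g/mol = 0.17585 mol
mass O = 3.343 − (1.0559 + 0.17726) = 2.1098 g → mol O = 2.1098 ÷ 15.999 = 0.13187 mol
Divide by the smallest (0.087914 mol): C 1.000, H 2.000, O 1.500
Multiplying each by 2 gives whole numbers: C 2.00, H 4.00, O 3.00

C2H4O3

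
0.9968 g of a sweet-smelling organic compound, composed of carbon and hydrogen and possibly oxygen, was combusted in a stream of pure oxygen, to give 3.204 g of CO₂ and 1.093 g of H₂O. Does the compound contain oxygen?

mol C = 3.204 g CO₂ ÷ 44.009 g/mol = 0.072803 mol
mol H = 2 × 1.093 g H₂O ÷ 18.015 g/mol = 0.12134 mol
C and H together account for 0.99675 g — essentially the entire 0.9968 g sample — so the compound contains no oxygen.

no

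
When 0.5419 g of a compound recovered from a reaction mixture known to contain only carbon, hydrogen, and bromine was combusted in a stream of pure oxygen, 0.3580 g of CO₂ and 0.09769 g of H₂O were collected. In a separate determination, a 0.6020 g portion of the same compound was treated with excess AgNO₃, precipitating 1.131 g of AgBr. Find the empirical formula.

C3H4Br2

mol C = 0.3580 g CO₂ ÷ 44.009 g/mol = 0.0081347 mol
mol H = 2 × 0.09769 g H₂O ÷ 18.015 g/mol = 0.010845 mol
From the AgBr data: mol Br per gram of compound = (1.131 ÷ 187.772) ÷ 0.6020 = 0.010005 mol/g, so in the 0.5419 g combustion sample mol Br = 0.0054219 mol
Divide by the smallest (0.0054219 mol): C 1.500, H 2.000, Br 1.000
Multiplying each by 2 gives whole numbers: C 3.00, H 4.00, Br 2.00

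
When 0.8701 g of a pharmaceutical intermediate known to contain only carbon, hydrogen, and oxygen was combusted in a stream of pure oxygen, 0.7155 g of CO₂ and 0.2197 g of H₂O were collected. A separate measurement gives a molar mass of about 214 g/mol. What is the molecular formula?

mol C = 0.7155 g CO₂ ÷ 44.009 g/mol = 0.016258 mol
mol H = 2 × 0.2197 g H₂O ÷ 18.015 g/mol = 0.024391 mol
mass O = 0.8701 − (0.19528 + 0.024586) = 0.65024 g → mol O = 0.65024 ÷ 15.999 = 0.040642 mol
Divide by the smallest (0.016258 mol): C 1.000, H 1.500, O 2.500
Multiplying each by 2 gives whole numbers: C 2.00, H 3.00, O 5.00
Empirical formula: C2H3O5
Empirical-formula mass = 107.04 g/mol; 214 ÷ 107.04 ≈ 2, so the molecular formula is C4H6O10.

C4H6O10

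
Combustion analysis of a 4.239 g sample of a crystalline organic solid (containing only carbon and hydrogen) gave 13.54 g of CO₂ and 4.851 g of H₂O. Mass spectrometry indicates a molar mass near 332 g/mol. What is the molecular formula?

mol C = 13.54 g CO₂ ÷ 44.009 g/mol = 0.30766 mol
mol H = 2 × 4.851 g H₂O ÷ 18.015 g/mol = 0.53855 mol
Divide by the smallest (0.30766 mol): C 1.000, H 1.750
Multiplying each by 4 gives whole numbers: C 4.00, H 7.00
Empirical formula: C4H7
Empirical-formula mass = 55.10 g/mol; 332 ÷ 55.10 ≈ 6, so the molecular formula is C24H42.

C24H42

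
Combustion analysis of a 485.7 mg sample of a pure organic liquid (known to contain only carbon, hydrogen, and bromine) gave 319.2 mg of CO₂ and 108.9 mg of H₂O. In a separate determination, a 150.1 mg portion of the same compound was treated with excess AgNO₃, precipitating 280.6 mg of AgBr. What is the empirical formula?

C3H5Br2

mol C = 0.3192 g CO₂ ÷ 44.009 g/mol = 0.0072531 mol
mol H = 2 × 0.1089 g H₂O ÷ 18.015 g/mol = 0.012090 mol
From the AgBr data: mol Br per gram of compound = (0.2806 ÷ 187.772) ÷ 0.1501 = 0.0099558 mol/g, so in the 0.4857 g combustion sample mol Br = 0.0048355 mol
Divide by the smallest (0.0048355 mol): C 1.500, H 2.500, Br 1.000
Multiplying each by 2 gives whole numbers: C 3.00, H 5.00, Br 2.00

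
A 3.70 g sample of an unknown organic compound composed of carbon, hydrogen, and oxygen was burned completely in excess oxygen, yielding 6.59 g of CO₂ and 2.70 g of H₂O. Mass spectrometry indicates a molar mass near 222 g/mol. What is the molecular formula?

mol C = 6.59 g CO₂ ÷ 44.009 g/mol = 0.1497 mol
mol H = 2 × 2.70 g H₂O ÷ 18.015 g/mol = 0.2998 mol
mass O = 3.70 − (1.799 + 0.3021) = 1.599 g → mol O = 1.599 ÷ 15.999 = 0.09996 mol
Divide by the smallest (0.09996 mol): C 1.498, H 2.999, O 1.000
Multiplying each by 2 gives whole numbers: C 3.00, H 6.00, O 2.00
Empirical formula: C3H6O2
Empirical-formula mass = 74.08 g/mol; 222 ÷ 74.08 ≈ 3, so the molecular formula is C9H18O6.

C9H18O6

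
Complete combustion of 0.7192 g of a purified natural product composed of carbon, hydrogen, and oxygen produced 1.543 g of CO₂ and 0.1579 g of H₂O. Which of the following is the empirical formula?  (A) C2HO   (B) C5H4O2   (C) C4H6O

(A) C2HO

mol C = 1.543 g CO₂ ÷ 44.009 g/mol = 0.035061 mol
mol H = 2 × 0.1579 g H₂O ÷ 18.015 g/mol = 0.017530 mol
mass O = 0.7192 − (0.42112 + 0.017670) = 0.28041 g → mol O = 0.28041 ÷ 15.999 = 0.017527 mol
Divide by the smallest (0.017527 mol): C 2.000, H 1.000, O 1.000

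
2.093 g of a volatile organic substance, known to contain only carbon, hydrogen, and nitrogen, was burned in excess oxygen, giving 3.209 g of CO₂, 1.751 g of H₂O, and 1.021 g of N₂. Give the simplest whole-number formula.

mol C = 3.209 g CO₂ ÷ 44.009 g/mol = 0.072917 mol
mol H = 2 × 1.751 g H₂O ÷ 18.015 g/mol = 0.19439 mol
mol N = 2 × 1.021 g N₂ ÷ 28.014 g/mol = 0.072892 mol
Divide by the smallest (0.072892 mol): C 1.000, H 2.667, N 1.000
Multiplying each by 3 gives whole numbers: C 3.00, H 8.00, N 3.00

C3H8N3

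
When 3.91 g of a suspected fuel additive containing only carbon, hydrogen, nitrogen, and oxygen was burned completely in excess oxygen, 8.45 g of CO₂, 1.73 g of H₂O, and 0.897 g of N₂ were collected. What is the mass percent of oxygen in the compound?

mol C = 8.45 g CO₂ ÷ 44.009 g/mol = 0.1920 mol
mol H = 2 × 1.73 g H₂O ÷ 18.015 g/mol = 0.1921 mol
mol N = 2 × 0.897 g N₂ ÷ 28.014 g/mol = 0.06404 mol
mass O = 3.91 − (2.306 + 0.1936 + 0.8970) = 0.5132 g → mol O = 0.5132 ÷ 15.999 = 0.03208 mol
mass % O = 0.5132 g ÷ 3.91 g × 100%

13.1%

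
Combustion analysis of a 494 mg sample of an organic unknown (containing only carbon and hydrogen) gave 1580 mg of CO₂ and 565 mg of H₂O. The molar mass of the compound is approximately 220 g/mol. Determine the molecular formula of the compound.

mol C = 1.58 g CO₂ ÷ 44.009 g/mol = 0.03590 mol
mol H = 2 × 0.565 g H₂O ÷ 18.015 g/mol = 0.06273 mol
Divide by the smallest (0.03590 mol): C 1.000, H 1.747
Multiplying each by 4 gives whole numbers: C 4.00, H 6.99
Empirical formula: C4H7
Empirical-formula mass = 55.10 g/mol; 220 ÷ 55.10 ≈ 4, so the molecular formula is C16H28.

C16H28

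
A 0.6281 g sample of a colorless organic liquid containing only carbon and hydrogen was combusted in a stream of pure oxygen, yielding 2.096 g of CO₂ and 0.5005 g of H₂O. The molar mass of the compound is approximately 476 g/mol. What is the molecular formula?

C36H42

mol C = 2.096 g CO₂ ÷ 44.009 g/mol = 0.047627 mol
mol H = 2 × 0.5005 g H₂O ÷ 18.015 g/mol = 0.055565 mol
Divide by the smallest (0.047627 mol): C 1.000, H 1.167
Multiplying each by 6 gives whole numbers: C 6.00, H 7.00
Empirical formula: C6H7
Empirical-formula mass = 79.12 g/mol; 476 ÷ 79.12 ≈ 6, so the molecular formula is C36H42.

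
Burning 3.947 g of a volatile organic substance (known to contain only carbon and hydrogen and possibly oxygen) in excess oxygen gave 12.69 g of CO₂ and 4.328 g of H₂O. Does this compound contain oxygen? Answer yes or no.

mol C = 12.69 g CO₂ ÷ 44.009 g/mol = 0.28835 mol
mol H = 2 × 4.328 g H₂O ÷ 18.015 g/mol = 0.48049 mol
C and H together account for 3.9477 g — essentially the entire 3.947 g sample — so the compound contains no oxygen.

no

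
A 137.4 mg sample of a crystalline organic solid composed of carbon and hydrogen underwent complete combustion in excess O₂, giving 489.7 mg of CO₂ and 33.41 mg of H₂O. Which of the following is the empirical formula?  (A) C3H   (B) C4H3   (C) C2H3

mol C = 0.4897 g CO₂ ÷ 44.009 g/mol = 0.011127 mol
mol H = 2 × 0.03341 g H₂O ÷ 18.015 g/mol = 0.0037091 mol
Divide by the smallest (0.0037091 mol): C 3.000, H 1.000

(A) C3H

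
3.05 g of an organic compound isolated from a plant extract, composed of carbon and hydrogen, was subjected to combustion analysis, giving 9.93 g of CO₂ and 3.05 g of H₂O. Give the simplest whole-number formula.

mol C = 9.93 g CO₂ ÷ 44.009 g/mol = 0.2256 mol
mol H = 2 × 3.05 g H₂O ÷ 18.015 g/mol = 0.3386 mol
Divide by the smallest (0.2256 mol): C 1.000, H 1.501
Multiplying each by 2 gives whole numbers: C 2.00, H 3.00

C2H3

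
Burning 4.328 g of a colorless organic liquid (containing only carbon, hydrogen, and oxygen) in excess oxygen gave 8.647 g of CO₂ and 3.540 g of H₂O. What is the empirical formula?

mol C = 8.647 g CO₂ ÷ 44.009 g/mol = 0.19648 mol
mol H = 2 × 3.540 g H₂O ÷ 18.015 g/mol = 0.39301 mol
mass O = 4.328 − (2.3600 + 0.39615) = 1.5719 g → mol O = 1.5719 ÷ 15.999 = 0.098250 mol
Divide by the smallest (0.098250 mol): C 2.000, H 4.000, O 1.000

C2H4O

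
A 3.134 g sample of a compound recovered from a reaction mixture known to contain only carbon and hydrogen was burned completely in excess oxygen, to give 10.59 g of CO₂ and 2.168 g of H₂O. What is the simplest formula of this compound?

CH

mol C = 10.59 g CO₂ ÷ 44.009 g/mol = 0.24063 mol
mol H = 2 × 2.168 g H₂O ÷ 18.015 g/mol = 0.24069 mol
Divide by the smallest (0.24063 mol): C 1.000, H 1.000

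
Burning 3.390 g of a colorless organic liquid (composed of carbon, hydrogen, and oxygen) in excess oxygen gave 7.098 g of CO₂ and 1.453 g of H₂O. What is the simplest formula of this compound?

mol C = 7.098 g CO₂ ÷ 44.009 g/mol = 0.16129 mol
mol H = 2 × 1.453 g H₂O ÷ 18.015 g/mol = 0.16131 mol
mass O = 3.390 − (1.9372 + 0.16260) = 1.2902 g → mol O = 1.2902 ÷ 15.999 = 0.080643 mol
Divide by the smallest (0.080643 mol): C 2.000, H 2.000, O 1.000

C2H2O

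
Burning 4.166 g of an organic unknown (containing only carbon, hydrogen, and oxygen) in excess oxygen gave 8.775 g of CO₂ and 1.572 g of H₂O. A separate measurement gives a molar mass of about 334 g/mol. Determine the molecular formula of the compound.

C16H14O8

mol C = 8.775 g CO₂ ÷ 44.009 g/mol = 0.19939 mol
mol H = 2 × 1.572 g H₂O ÷ 18.015 g/mol = 0.17452 mol
mass O = 4.166 − (2.3949 + 0.17592) = 1.5952 g → mol O = 1.5952 ÷ 15.999 = 0.099706 mol
Divide by the smallest (0.099706 mol): C 2.000, H 1.750, O 1.000
Multiplying each by 4 gives whole numbers: C 8.00, H 7.00, O 4.00
Empirical formula: C8H7O4
Empirical-formula mass = 167.14 g/mol; 334 ÷ 167.14 ≈ 2, so the molecular formula is C16H14O8.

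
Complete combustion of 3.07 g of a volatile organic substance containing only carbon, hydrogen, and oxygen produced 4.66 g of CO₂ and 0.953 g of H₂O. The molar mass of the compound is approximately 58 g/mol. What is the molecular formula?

mol C = 4.66 g CO₂ ÷ 44.009 g/mol = 0.1059 mol
mol H = 2 × 0.953 g H₂O ÷ 18.015 g/mol = 0.1058 mol
mass O = 3.07 − (1.272 + 0.1066) = 1.692 g → mol O = 1.692 ÷ 15.999 = 0.1057 mol
Divide by the smallest (0.1057 mol): C 1.002, H 1.001, O 1.000
Empirical formula: CHO
Empirical-formula mass = 29.02 g/mol; 58 ÷ 29.02 ≈ 2, so the molecular formula is C2H2O2.

C2H2O2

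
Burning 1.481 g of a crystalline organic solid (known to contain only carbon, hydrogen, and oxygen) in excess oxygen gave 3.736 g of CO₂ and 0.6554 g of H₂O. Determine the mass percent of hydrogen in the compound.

mol C = 3.736 g CO₂ ÷ 44.009 g/mol = 0.084892 mol
mol H = 2 × 0.6554 g H₂O ÷ 18.015 g/mol = 0.072762 mol
mass O = 1.481 − (1.0196 + 0.073344) = 0.38802 g → mol O = 0.38802 ÷ 15.999 = 0.024253 mol
mass % H = 0.073344 g ÷ 1.481 g × 100%

4.95%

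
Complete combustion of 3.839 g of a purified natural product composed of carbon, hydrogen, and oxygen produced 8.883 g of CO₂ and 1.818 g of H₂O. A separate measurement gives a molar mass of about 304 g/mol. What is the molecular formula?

mol C = 8.883 g CO₂ ÷ 44.009 g/mol = 0.20185 mol
mol H = 2 × 1.818 g H₂O ÷ 18.015 g/mol = 0.20183 mol
mass O = 3.839 − (2.4244 + 0.20345) = 1.2112 g → mol O = 1.2112 ÷ 15.999 = 0.075704 mol
Divide by the smallest (0.075704 mol): C 2.666, H 2.666, O 1.000
Multiplying each by 3 gives whole numbers: C 8.00, H 8.00, O 3.00
Empirical formula: C8H8O3
Empirical-formula mass = 152.15 g/mol; 304 ÷ 152.15 ≈ 2, so the molecular formula is C16H16O6.

C16H16O6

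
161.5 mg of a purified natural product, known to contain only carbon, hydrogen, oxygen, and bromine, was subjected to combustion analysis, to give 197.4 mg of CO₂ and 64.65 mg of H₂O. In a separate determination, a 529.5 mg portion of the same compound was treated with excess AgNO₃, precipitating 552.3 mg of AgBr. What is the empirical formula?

C5H8BrO2

mol C = 0.1974 g CO₂ ÷ 44.009 g/mol = 0.0044854 mol
mol H = 2 × 0.06465 g H₂O ÷ 18.015 g/mol = 0.0071774 mol
From the AgBr data: mol Br per gram of compound = (0.5523 ÷ 187.772) ÷ 0.5295 = 0.0055549 mol/g, so in the 0.1615 g combustion sample mol Br = 0.00089712 mol
mass O = 0.1615 − (0.053875 + 0.0072348 + 0.071684) = 0.028707 g → mol O = 0.028707 ÷ 15.999 = 0.0017943 mol
Divide by the smallest (0.00089712 mol): C 5.000, H 8.000, Br 1.000, O 2.000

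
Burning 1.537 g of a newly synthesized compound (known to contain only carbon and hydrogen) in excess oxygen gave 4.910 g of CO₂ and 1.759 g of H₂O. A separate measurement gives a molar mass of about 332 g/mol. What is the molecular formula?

C24H42

mol C = 4.910 g CO₂ ÷ 44.009 g/mol = 0.11157 mol
mol H = 2 × 1.759 g H₂O ÷ 18.015 g/mol = 0.19528 mol
Divide by the smallest (0.11157 mol): C 1.000, H 1.750
Multiplying each by 4 gives whole numbers: C 4.00, H 7.00
Empirical formula: C4H7
Empirical-formula mass = 55.10 g/mol; 332 ÷ 55.10 ≈ 6, so the molecular formula is C24H42.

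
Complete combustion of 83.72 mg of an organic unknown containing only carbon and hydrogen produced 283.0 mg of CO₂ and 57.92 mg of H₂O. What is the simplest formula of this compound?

CH

mol C = 0.2830 g CO₂ ÷ 44.009 g/mol = 0.0064305 mol
mol H = 2 × 0.05792 g H₂O ÷ 18.015 g/mol = 0.0064302 mol
Divide by the smallest (0.0064302 mol): C 1.000, H 1.000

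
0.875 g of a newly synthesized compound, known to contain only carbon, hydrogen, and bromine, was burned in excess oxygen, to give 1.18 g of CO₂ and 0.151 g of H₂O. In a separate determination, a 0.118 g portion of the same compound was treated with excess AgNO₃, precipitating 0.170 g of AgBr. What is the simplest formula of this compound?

C8H5Br2

mol C = 1.18 g CO₂ ÷ 44.009 g/mol = 0.02681 mol
mol H = 2 × 0.151 g H₂O ÷ 18.015 g/mol = 0.01676 mol
From the AgBr data: mol Br per gram of compound = (0.170 ÷ 187.772) ÷ 0.118 = 0.007672 mol/g, so in the 0.875 g combustion sample mol Br = 0.006713 mol
Divide by the smallest (0.006713 mol): C 3.994, H 2.497, Br 1.000
Multiplying each by 2 gives whole numbers: C 7.99, H 4.99, Br 2.00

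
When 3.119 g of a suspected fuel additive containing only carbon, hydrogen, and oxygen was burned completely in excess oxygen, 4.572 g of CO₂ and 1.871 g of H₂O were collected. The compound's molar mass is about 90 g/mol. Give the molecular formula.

mol C = 4.572 g CO₂ ÷ 44.009 g/mol = 0.10389 mol
mol H = 2 × 1.871 g H₂O ÷ 18.015 g/mol = 0.20772 mol
mass O = 3.119 − (1.2478 + 0.20938) = 1.6618 g → mol O = 1.6618 ÷ 15.999 = 0.10387 mol
Divide by the smallest (0.10387 mol): C 1.000, H 2.000, O 1.000
Empirical formula: CH2O
Empirical-formula mass = 30.03 g/mol; 90 ÷ 30.03 ≈ 3, so the molecular formula is C3H6O3.

C3H6O3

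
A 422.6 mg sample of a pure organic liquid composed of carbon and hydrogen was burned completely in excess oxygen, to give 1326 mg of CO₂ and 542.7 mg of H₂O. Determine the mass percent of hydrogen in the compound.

14.37%

mol C = 1.326 g CO₂ ÷ 44.009 g/mol = 0.030130 mol
mol H = 2 × 0.5427 g H₂O ÷ 18.015 g/mol = 0.060250 mol
mass % H = 0.060732 g ÷ 0.4226 g × 100%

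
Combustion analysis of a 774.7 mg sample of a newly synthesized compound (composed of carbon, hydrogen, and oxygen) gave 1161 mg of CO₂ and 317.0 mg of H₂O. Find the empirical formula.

C3H4O3

mol C = 1.161 g CO₂ ÷ 44.009 g/mol = 0.026381 mol
mol H = 2 × 0.3170 g H₂O ÷ 18.015 g/mol = 0.035193 mol
mass O = 0.7747 − (0.31686 + 0.035474) = 0.42236 g → mol O = 0.42236 ÷ 15.999 = 0.026399 mol
Divide by the smallest (0.026381 mol): C 1.000, H 1.334, O 1.001
Multiplying each by 3 gives whole numbers: C 3.00, H 4.00, O 3.00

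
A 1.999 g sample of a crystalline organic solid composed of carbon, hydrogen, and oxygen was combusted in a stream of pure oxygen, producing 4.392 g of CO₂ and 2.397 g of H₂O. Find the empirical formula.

C3H8O

mol C = 4.392 g CO₂ ÷ 44.009 g/mol = 0.099798 mol
mol H = 2 × 2.397 g H₂O ÷ 18.015 g/mol = 0.26611 mol
mass O = 1.999 − (1.1987 + 0.26824) = 0.53209 g → mol O = 0.53209 ÷ 15.999 = 0.033258 mol
Divide by the smallest (0.033258 mol): C 3.001, H 8.002, O 1.000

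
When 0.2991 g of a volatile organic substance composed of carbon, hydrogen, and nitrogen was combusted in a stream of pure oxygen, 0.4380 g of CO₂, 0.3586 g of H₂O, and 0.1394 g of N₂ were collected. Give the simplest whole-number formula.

CH4N

mol C = 0.4380 g CO₂ ÷ 44.009 g/mol = 0.0099525 mol
mol H = 2 × 0.3586 g H₂O ÷ 18.015 g/mol = 0.039811 mol
mol N = 2 × 0.1394 g N₂ ÷ 28.014 g/mol = 0.0099522 mol
Divide by the smallest (0.0099522 mol): C 1.000, H 4.000, N 1.000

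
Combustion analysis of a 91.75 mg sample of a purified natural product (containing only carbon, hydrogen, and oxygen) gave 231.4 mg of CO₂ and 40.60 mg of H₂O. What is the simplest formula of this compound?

C7H6O2

mol C = 0.2314 g CO₂ ÷ 44.009 g/mol = 0.0052580 mol
mol H = 2 × 0.04060 g H₂O ÷ 18.015 g/mol = 0.0045074 mol
mass O = 0.09175 − (0.063154 + 0.0045434) = 0.024053 g → mol O = 0.024053 ÷ 15.999 = 0.0015034 mol
Divide by the smallest (0.0015034 mol): C 3.497, H 2.998, O 1.000
Multiplying each by 2 gives whole numbers: C 6.99, H 6.00, O 2.00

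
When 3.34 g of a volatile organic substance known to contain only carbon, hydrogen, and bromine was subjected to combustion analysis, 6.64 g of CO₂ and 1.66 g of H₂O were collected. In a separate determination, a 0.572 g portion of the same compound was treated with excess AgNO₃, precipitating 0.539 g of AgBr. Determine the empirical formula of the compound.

C9H11Br

mol C = 6.64 g CO₂ ÷ 44.009 g/mol = 0.1509 mol
mol H = 2 × 1.66 g H₂O ÷ 18.015 g/mol = 0.1843 mol
From the AgBr data: mol Br per gram of compound = (0.539 ÷ 187.772) ÷ 0.572 = 0.005018 mol/g, so in the 3.34 g combustion sample mol Br = 0.01676 mol
Divide by the smallest (0.01676 mol): C 9.002, H 10.995, Br 1.000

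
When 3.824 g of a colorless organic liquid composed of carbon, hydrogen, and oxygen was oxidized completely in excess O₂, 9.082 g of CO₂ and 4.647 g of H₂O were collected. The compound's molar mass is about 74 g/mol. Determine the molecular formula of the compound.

mol C = 9.082 g CO₂ ÷ 44.009 g/mol = 0.20637 mol
mol H = 2 × 4.647 g H₂O ÷ 18.015 g/mol = 0.51590 mol
mass O = 3.824 − (2.4787 + 0.52003) = 0.82530 g → mol O = 0.82530 ÷ 15.999 = 0.051584 mol
Divide by the smallest (0.051584 mol): C 4.001, H 10.001, O 1.000
Empirical formula: C4H10O
Empirical-formula mass = 74.12 g/mol; 74 ÷ 74.12 ≈ 1, so the molecular formula is C4H10O.

C4H10O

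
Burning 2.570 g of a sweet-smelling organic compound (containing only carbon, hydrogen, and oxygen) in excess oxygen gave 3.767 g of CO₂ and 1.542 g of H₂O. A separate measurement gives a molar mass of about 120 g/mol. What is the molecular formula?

mol C = 3.767 g CO₂ ÷ 44.009 g/mol = 0.085596 mol
mol H = 2 × 1.542 g H₂O ÷ 18.015 g/mol = 0.17119 mol
mass O = 2.570 − (1.0281 + 0.17256) = 1.3693 g → mol O = 1.3693 ÷ 15.999 = 0.085589 mol
Divide by the smallest (0.085589 mol): C 1.000, H 2.000, O 1.000
Empirical formula: CH2O
Empirical-formula mass = 30.03 g/mol; 120 ÷ 30.03 ≈ 4, so the molecular formula is C4H8O4.

C4H8O4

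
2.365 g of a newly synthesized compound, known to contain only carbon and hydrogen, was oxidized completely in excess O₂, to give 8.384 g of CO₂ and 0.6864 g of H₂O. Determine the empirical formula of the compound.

C5H2

mol C = 8.384 g CO₂ ÷ 44.009 g/mol = 0.19051 mol
mol H = 2 × 0.6864 g H₂O ÷ 18.015 g/mol = 0.076203 mol
Divide by the smallest (0.076203 mol): C 2.500, H 1.000
Multiplying each by 2 gives whole numbers: C 5.00, H 2.00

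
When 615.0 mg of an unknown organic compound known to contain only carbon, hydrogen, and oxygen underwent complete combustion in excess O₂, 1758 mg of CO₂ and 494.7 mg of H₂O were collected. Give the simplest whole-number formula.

C8H11O

mol C = 1.758 g CO₂ ÷ 44.009 g/mol = 0.039946 mol
mol H = 2 × 0.4947 g H₂O ÷ 18.015 g/mol = 0.054921 mol
mass O = 0.6150 − (0.47980 + 0.055360) = 0.079844 g → mol O = 0.079844 ÷ 15.999 = 0.0049906 mol
Divide by the smallest (0.0049906 mol): C 8.004, H 11.005, O 1.000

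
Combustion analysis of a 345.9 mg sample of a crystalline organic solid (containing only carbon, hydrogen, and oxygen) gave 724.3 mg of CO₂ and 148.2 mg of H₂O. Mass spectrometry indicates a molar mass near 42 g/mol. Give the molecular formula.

mol C = 0.7243 g CO₂ ÷ 44.009 g/mol = 0.016458 mol
mol H = 2 × 0.1482 g H₂O ÷ 18.015 g/mol = 0.016453 mol
mass O = 0.3459 − (0.19768 + 0.016585) = 0.13164 g → mol O = 0.13164 ÷ 15.999 = 0.0082279 mol
Divide by the smallest (0.0082279 mol): C 2.000, H 2.000, O 1.000
Empirical formula: C2H2O
Empirical-formula mass = 42.04 g/mol; 42 ÷ 42.04 ≈ 1, so the molecular formula is C2H2O.

C2H2O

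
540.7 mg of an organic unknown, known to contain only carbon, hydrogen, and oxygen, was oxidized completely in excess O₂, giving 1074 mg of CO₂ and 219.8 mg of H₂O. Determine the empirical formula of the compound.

mol C = 1.074 g CO₂ ÷ 44.009 g/mol = 0.024404 mol
mol H = 2 × 0.2198 g H₂O ÷ 18.015 g/mol = 0.024402 mol
mass O = 0.5407 − (0.29312 + 0.024597) = 0.22299 g → mol O = 0.22299 ÷ 15.999 = 0.013937 mol
Divide by the smallest (0.013937 mol): C 1.751, H 1.751, O 1.000
Multiplying each by 4 gives whole numbers: C 7.00, H 7.00, O 4.00

C7H7O4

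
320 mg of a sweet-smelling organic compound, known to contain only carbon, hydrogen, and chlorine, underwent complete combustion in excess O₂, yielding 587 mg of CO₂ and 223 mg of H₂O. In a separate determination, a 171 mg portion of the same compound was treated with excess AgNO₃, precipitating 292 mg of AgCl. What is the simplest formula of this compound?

mol C = 0.587 g CO₂ ÷ 44.009 g/mol = 0.01334 mol
mol H = 2 × 0.223 g H₂O ÷ 18.015 g/mol = 0.02476 mol
From the AgCl data: mol Cl per gram of compound = (0.292 ÷ 143.318) ÷ 0.171 = 0.01191 mol/g, so in the 0.320 g combustion sample mol Cl = 0.003813 mol
Divide by the smallest (0.003813 mol): C 3.498, H 6.493, Cl 1.000
Multiplying each by 2 gives whole numbers: C 7.00, H 12.99, Cl 2.00

C7H13Cl2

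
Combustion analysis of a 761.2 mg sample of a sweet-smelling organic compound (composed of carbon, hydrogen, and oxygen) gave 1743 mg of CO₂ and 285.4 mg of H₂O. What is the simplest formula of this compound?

mol C = 1.743 g CO₂ ÷ 44.009 g/mol = 0.039606 mol
mol H = 2 × 0.2854 g H₂O ÷ 18.015 g/mol = 0.031685 mol
mass O = 0.7612 − (0.47570 + 0.031938) = 0.25356 g → mol O = 0.25356 ÷ 15.999 = 0.015848 mol
Divide by the smallest (0.015848 mol): C 2.499, H 1.999, O 1.000
Multiplying each by 2 gives whole numbers: C 5.00, H 4.00, O 2.00

C5H4O2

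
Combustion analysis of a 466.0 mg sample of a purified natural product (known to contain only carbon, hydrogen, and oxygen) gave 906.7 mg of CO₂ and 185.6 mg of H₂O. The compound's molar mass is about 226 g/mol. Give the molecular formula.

mol C = 0.9067 g CO₂ ÷ 44.009 g/mol = 0.020603 mol
mol H = 2 × 0.1856 g H₂O ÷ 18.015 g/mol = 0.020605 mol
mass O = 0.4660 − (0.24746 + 0.020770) = 0.19777 g → mol O = 0.19777 ÷ 15.999 = 0.012362 mol
Divide by the smallest (0.012362 mol): C 1.667, H 1.667, O 1.000
Multiplying each by 3 gives whole numbers: C 5.00, H 5.00, O 3.00
Empirical formula: C5H5O3
Empirical-formula mass = 113.09 g/mol; 226 ÷ 113.09 ≈ 2, so the molecular formula is C10H10O6.

C10H10O6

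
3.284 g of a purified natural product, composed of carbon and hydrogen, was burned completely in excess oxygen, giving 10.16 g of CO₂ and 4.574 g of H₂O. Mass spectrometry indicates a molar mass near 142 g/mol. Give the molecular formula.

mol C = 10.16 g CO₂ ÷ 44.009 g/mol = 0.23086 mol
mol H = 2 × 4.574 g H₂O ÷ 18.015 g/mol = 0.50780 mol
Divide by the smallest (0.23086 mol): C 1.000, H 2.200
Multiplying each by 5 gives whole numbers: C 5.00, H 11.00
Empirical formula: C5H11
Empirical-formula mass = 71.14 g/mol; 142 ÷ 71.14 ≈ 2, so the molecular formula is C10H22.

C10H22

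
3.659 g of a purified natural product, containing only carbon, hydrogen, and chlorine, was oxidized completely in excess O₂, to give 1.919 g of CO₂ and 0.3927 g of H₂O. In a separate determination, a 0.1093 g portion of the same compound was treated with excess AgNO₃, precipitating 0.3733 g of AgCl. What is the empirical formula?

mol C = 1.919 g CO₂ ÷ 44.009 g/mol = 0.043605 mol
mol H = 2 × 0.3927 g H₂O ÷ 18.015 g/mol = 0.043597 mol
From the AgCl data: mol Cl per gram of compound = (0.3733 ÷ 143.318) ÷ 0.1093 = 0.023831 mol/g, so in the 3.659 g combustion sample mol Cl = 0.087197 mol
Divide by the smallest (0.043597 mol): C 1.000, H 1.000, Cl 2.000

CHCl2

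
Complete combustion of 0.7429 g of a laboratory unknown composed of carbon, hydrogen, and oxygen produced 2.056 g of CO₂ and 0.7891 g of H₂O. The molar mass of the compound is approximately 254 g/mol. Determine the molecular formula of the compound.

C16H30O2

mol C = 2.056 g CO₂ ÷ 44.009 g/mol = 0.046718 mol
mol H = 2 × 0.7891 g H₂O ÷ 18.015 g/mol = 0.087605 mol
mass O = 0.7429 − (0.56113 + 0.088306) = 0.093468 g → mol O = 0.093468 ÷ 15.999 = 0.0058421 mol
Divide by the smallest (0.0058421 mol): C 7.997, H 14.995, O 1.000
Empirical formula: C8H15O
Empirical-formula mass = 127.21 g/mol; 254 ÷ 127.21 ≈ 2, so the molecular formula is C16H30O2.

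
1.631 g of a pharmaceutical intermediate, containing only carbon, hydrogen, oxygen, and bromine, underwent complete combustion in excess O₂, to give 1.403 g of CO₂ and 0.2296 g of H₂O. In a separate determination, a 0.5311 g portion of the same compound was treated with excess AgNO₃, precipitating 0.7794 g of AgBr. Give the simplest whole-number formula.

mol C = 1.403 g CO₂ ÷ 44.009 g/mol = 0.031880 mol
mol H = 2 × 0.2296 g H₂O ÷ 18.015 g/mol = 0.025490 mol
From the AgBr data: mol Br per gram of compound = (0.7794 ÷ 187.772) ÷ 0.5311 = 0.0078154 mol/g, so in the 1.631 g combustion sample mol Br = 0.012747 mol
mass O = 1.631 − (0.38291 + 0.025694 + 1.0185) = 0.20386 g → mol O = 0.20386 ÷ 15.999 = 0.012742 mol
Divide by the smallest (0.012742 mol): C 2.502, H 2.000, Br 1.000, O 1.000
Multiplying each by 2 gives whole numbers: C 5.00, H 4.00, Br 2.00, O 2.00

C5H4Br2O2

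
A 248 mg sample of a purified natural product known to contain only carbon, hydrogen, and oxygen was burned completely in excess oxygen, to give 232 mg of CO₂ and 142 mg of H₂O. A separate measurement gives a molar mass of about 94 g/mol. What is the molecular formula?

C2H6O4

mol C = 0.232 g CO₂ ÷ 44.009 g/mol = 0.005272 mol
mol H = 2 × 0.142 g H₂O ÷ 18.015 g/mol = 0.01576 mol
mass O = 0.248 − (0.06332 + 0.01589) = 0.1688 g → mol O = 0.1688 ÷ 15.999 = 0.01055 mol
Divide by the smallest (0.005272 mol): C 1.000, H 2.990, O 2.001
Empirical formula: CH3O2
Empirical-formula mass = 47.03 g/mol; 94 ÷ 47.03 ≈ 2, so the molecular formula is C2H6O4.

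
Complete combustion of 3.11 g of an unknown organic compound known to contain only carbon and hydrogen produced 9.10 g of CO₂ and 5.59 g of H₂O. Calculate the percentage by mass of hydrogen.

20.1%

mol C = 9.10 g CO₂ ÷ 44.009 g/mol = 0.2068 mol
mol H = 2 × 5.59 g H₂O ÷ 18.015 g/mol = 0.6206 mol
mass % H = 0.6256 g ÷ 3.11 g × 100%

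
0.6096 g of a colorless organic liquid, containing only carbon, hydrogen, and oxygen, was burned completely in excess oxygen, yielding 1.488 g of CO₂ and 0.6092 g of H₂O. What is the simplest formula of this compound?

C4H8O

mol C = 1.488 g CO₂ ÷ 44.009 g/mol = 0.033811 mol
mol H = 2 × 0.6092 g H₂O ÷ 18.015 g/mol = 0.067633 mol
mass O = 0.6096 − (0.40611 + 0.068174) = 0.13532 g → mol O = 0.13532 ÷ 15.999 = 0.0084580 mol
Divide by the smallest (0.0084580 mol): C 3.998, H 7.996, O 1.000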